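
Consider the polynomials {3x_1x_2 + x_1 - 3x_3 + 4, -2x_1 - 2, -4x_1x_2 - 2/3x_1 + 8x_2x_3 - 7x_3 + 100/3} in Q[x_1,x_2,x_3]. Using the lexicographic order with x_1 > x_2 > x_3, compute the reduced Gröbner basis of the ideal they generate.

f_1 = 3x_1x_2 + x_1 - 3x_3 + 4, LT = x_1x_2.
f_2 = -2x_1 - 2, LT = x_1.
f_3 = -4x_1x_2 - 2/3x_1 + 8x_2x_3 - 7x_3 + 100/3, LT = x_1x_2.

S(f_1,f_2): lcm = x_1x_2. S = 1/3x_1 - x_2 - x_3 + 4/3.
  leading term x_1: subtract (-1/6)·f_2 from 1/3x_1 - x_2 - x_3 + 4/3 → -x_2 - x_3 + 1
  leading term x_2: no divisor's leading term divides it; move -x_2 to the remainder.
  leading term x_3: no divisor's leading term divides it; move -x_3 to the remainder.
  leading term 1: no divisor's leading term divides it; move 1 to the remainder.
  remainder -x_2 - x_3 + 1 ≠ 0; add g_4 = -x_2 - x_3 + 1 to the basis.

S(f_1,f_3): lcm = x_1x_2. S = 1/6x_1 + 2x_2x_3 - 11/4x_3 + 29/3.
  leading term x_1: subtract (-1/12)·f_2 from 1/6x_1 + 2x_2x_3 - 11/4x_3 + 29/3 → 2x_2x_3 - 11/4x_3 + 19/2
  leading term x_2x_3: subtract (-2x_3)·g_4 from 2x_2x_3 - 11/4x_3 + 19/2 → -2x_3^2 - 3/4x_3 + 19/2
  leading term x_3^2: no divisor's leading term divides it; move -2x_3^2 to the remainder.
  leading term x_3: no divisor's leading term divides it; move -3/4x_3 to the remainder.
  leading term 1: no divisor's leading term divides it; move 19/2 to the remainder.
  remainder -2x_3^2 - 3/4x_3 + 19/2 ≠ 0; add g_5 = -2x_3^2 - 3/4x_3 + 19/2 to the basis.

S(f_2,f_3): lcm = x_1x_2. S = -1/6x_1 + 2x_2x_3 + x_2 - 7/4x_3 + 25/3.
  leading term x_1: subtract (1/12)·f_2 from -1/6x_1 + 2x_2x_3 + x_2 - 7/4x_3 + 25/3 → 2x_2x_3 + x_2 - 7/4x_3 + 17/2
  leading term x_2x_3: subtract (-2x_3)·g_4 from 2x_2x_3 + x_2 - 7/4x_3 + 17/2 → x_2 - 2x_3^2 + 1/4x_3 + 17/2
  leading term x_2: subtract (-1)·g_4 from x_2 - 2x_3^2 + 1/4x_3 + 17/2 → -2x_3^2 - 3/4x_3 + 19/2
  leading term x_3^2: subtract (1)·g_5 from -2x_3^2 - 3/4x_3 + 19/2 → 0
  remainder 0.

S(f_1,g_4): lcm = x_1x_2. S = -x_1x_3 + 4/3x_1 - x_3 + 4/3.
  leading term x_1x_3: subtract (1/2x_3)·f_2 from -x_1x_3 + 4/3x_1 - x_3 + 4/3 → 4/3x_1 + 4/3
  leading term x_1: subtract (-2/3)·f_2 from 4/3x_1 + 4/3 → 0
  remainder 0.

S(f_2,g_4): leading monomials are coprime, so the S-polynomial reduces to 0 (Buchberger's first criterion).
S(f_3,g_4): lcm = x_1x_2. S = -x_1x_3 + 7/6x_1 - 2x_2x_3 + 7/4x_3 - 25/3.
  leading term x_1x_3: subtract (1/2x_3)·f_2 from -x_1x_3 + 7/6x_1 - 2x_2x_3 + 7/4x_3 - 25/3 → 7/6x_1 - 2x_2x_3 + 11/4x_3 - 25/3
  leading term x_1: subtract (-7/12)·f_2 from 7/6x_1 - 2x_2x_3 + 11/4x_3 - 25/3 → -2x_2x_3 + 11/4x_3 - 19/2
  leading term x_2x_3: subtract (2x_3)·g_4 from -2x_2x_3 + 11/4x_3 - 19/2 → 2x_3^2 + 3/4x_3 - 19/2
  leading term x_3^2: subtract (-1)·g_5 from 2x_3^2 + 3/4x_3 - 19/2 → 0
  remainder 0.

S(f_1,g_5): leading monomials are coprime, so the S-polynomial reduces to 0 (Buchberger's first criterion).
S(f_2,g_5): leading monomials are coprime, so the S-polynomial reduces to 0 (Buchberger's first criterion).
S(f_3,g_5): leading monomials are coprime, so the S-polynomial reduces to 0 (Buchberger's first criterion).
S(g_4,g_5): leading monomials are coprime, so the S-polynomial reduces to 0 (Buchberger's first criterion).
Every S-polynomial of the final basis reduces to 0, so we have a Gröbner basis.
Inter-reduce: drop elements whose leading term is divisible by another's, tail-reduce, and make monic.

G = {x_1 + 1, x_2 + x_3 - 1, x_3^2 + 3/8x_3 - 19/4}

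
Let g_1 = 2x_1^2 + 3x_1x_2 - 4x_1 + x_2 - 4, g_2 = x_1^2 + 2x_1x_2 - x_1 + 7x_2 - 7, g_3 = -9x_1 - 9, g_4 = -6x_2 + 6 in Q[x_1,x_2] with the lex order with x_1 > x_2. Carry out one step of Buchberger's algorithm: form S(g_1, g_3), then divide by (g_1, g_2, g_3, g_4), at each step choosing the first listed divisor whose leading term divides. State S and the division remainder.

S(g_1, g_3) = 3/2x_1x_2 - 3x_1 + 1/2x_2 - 2; remainder on division = 0.

lcm(LM(g_1), LM(g_3)) = x_1^2.
S = (lcm/LT(g_1))·g_1 − (lcm/LT(g_3))·g_3 = 3/2x_1x_2 - 3x_1 + 1/2x_2 - 2.
Reduce S modulo (g_1, g_2, g_3, g_4) in that order:
  leading term x_1x_2: subtract (-1/6x_2)·g_3 from 3/2x_1x_2 - 3x_1 + 1/2x_2 - 2 → -3x_1 - x_2 - 2
  leading term x_1: subtract (1/3)·g_3 from -3x_1 - x_2 - 2 → -x_2 + 1
  leading term x_2: subtract (1/6)·g_4 from -x_2 + 1 → 0
The remainder is 0, so this S-polynomial contributes no new basis element.
This is the inner loop of Buchberger's algorithm — each nonzero remainder becomes a new basis element.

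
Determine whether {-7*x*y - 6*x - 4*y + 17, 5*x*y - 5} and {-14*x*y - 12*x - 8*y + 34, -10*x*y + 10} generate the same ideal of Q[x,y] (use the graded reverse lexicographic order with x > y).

Yes, the ideals are equal.

Two ideals are equal iff their reduced Gröbner bases coincide (the reduced basis is unique for a fixed ordering).
Buchberger on the first generating set:
f_1 = -7*x*y - 6*x - 4*y + 17, LT = x*y.
f_2 = 5*x*y - 5, LT = x*y.

S(f_1,f_2): lcm = x*y. S = 6/7*x + 4/7*y - 10/7.
  leading term x: no divisor's leading term divides it; move 6/7*x to the remainder.
  leading term y: no divisor's leading term divides it; move 4/7*y to the remainder.
  leading term 1: no divisor's leading term divides it; move -10/7 to the remainder.
  remainder 6/7*x + 4/7*y - 10/7 ≠ 0; add g_3 = 6/7*x + 4/7*y - 10/7 to the basis.

S(f_1,g_3): lcm = x*y. S = -2/3*y**2 + 6/7*x + 47/21*y - 17/7.
  leading term y**2: no divisor's leading term divides it; move -2/3*y**2 to the remainder.
  leading term x: subtract (1)·g_3 from 6/7*x + 47/21*y - 17/7 → 5/3*y - 1
  leading term y: no divisor's leading term divides it; move 5/3*y to the remainder.
  leading term 1: no divisor's leading term divides it; move -1 to the remainder.
  remainder -2/3*y**2 + 5/3*y - 1 ≠ 0; add g_4 = -2/3*y**2 + 5/3*y - 1 to the basis.

S(f_2,g_3): lcm = x*y. S = -2/3*y**2 + 5/3*y - 1.
  leading term y**2: subtract (1)·g_4 from -2/3*y**2 + 5/3*y - 1 → 0
  remainder 0.

S(f_1,g_4): lcm = x*y**2. S = 47/14*x*y + 4/7*y**2 - 3/2*x - 17/7*y.
  leading term x*y: subtract (-47/98)·f_1 from 47/14*x*y + 4/7*y**2 - 3/2*x - 17/7*y → 4/7*y**2 - 429/98*x - 213/49*y + 799/98
  leading term y**2: subtract (-6/7)·g_4 from 4/7*y**2 - 429/98*x - 213/49*y + 799/98 → -429/98*x - 143/49*y + 715/98
  leading term x: subtract (-143/28)·g_3 from -429/98*x - 143/49*y + 715/98 → 0
  remainder 0.

S(f_2,g_4): lcm = x*y**2. S = 5/2*x*y - 3/2*x - y.
  leading term x*y: subtract (-5/14)·f_1 from 5/2*x*y - 3/2*x - y → -51/14*x - 17/7*y + 85/14
  leading term x: subtract (-17/4)·g_3 from -51/14*x - 17/7*y + 85/14 → 0
  remainder 0.

S(g_3,g_4): leading monomials are coprime, so the S-polynomial reduces to 0 (Buchberger's first criterion).
Every S-polynomial of the final basis reduces to 0, so we have a Gröbner basis.
Inter-reduce: drop elements whose leading term is divisible by another's, tail-reduce, and make monic.
Reduced Gröbner basis: {y**2 - 5/2*y + 3/2, x + 2/3*y - 5/3}.

Buchberger on the second generating set:
h_1 = -14*x*y - 12*x - 8*y + 34, LT = x*y.
h_2 = -10*x*y + 10, LT = x*y.

S(h_1,h_2): lcm = x*y. S = 6/7*x + 4/7*y - 10/7.
  leading term x: no divisor's leading term divides it; move 6/7*x to the remainder.
  leading term y: no divisor's leading term divides it; move 4/7*y to the remainder.
  leading term 1: no divisor's leading term divides it; move -10/7 to the remainder.
  remainder 6/7*x + 4/7*y - 10/7 ≠ 0; add k_3 = 6/7*x + 4/7*y - 10/7 to the basis.

S(h_1,k_3): lcm = x*y. S = -2/3*y**2 + 6/7*x + 47/21*y - 17/7.
  leading term y**2: no divisor's leading term divides it; move -2/3*y**2 to the remainder.
  leading term x: subtract (1)·k_3 from 6/7*x + 47/21*y - 17/7 → 5/3*y - 1
  leading term y: no divisor's leading term divides it; move 5/3*y to the remainder.
  leading term 1: no divisor's leading term divides it; move -1 to the remainder.
  remainder -2/3*y**2 + 5/3*y - 1 ≠ 0; add k_4 = -2/3*y**2 + 5/3*y - 1 to the basis.

S(h_2,k_3): lcm = x*y. S = -2/3*y**2 + 5/3*y - 1.
  leading term y**2: subtract (1)·k_4 from -2/3*y**2 + 5/3*y - 1 → 0
  remainder 0.

S(h_1,k_4): lcm = x*y**2. S = 47/14*x*y + 4/7*y**2 - 3/2*x - 17/7*y.
  leading term x*y: subtract (-47/196)·h_1 from 47/14*x*y + 4/7*y**2 - 3/2*x - 17/7*y → 4/7*y**2 - 429/98*x - 213/49*y + 799/98
  leading term y**2: subtract (-6/7)·k_4 from 4/7*y**2 - 429/98*x - 213/49*y + 799/98 → -429/98*x - 143/49*y + 715/98
  leading term x: subtract (-143/28)·k_3 from -429/98*x - 143/49*y + 715/98 → 0
  remainder 0.

S(h_2,k_4): lcm = x*y**2. S = 5/2*x*y - 3/2*x - y.
  leading term x*y: subtract (-5/28)·h_1 from 5/2*x*y - 3/2*x - y → -51/14*x - 17/7*y + 85/14
  leading term x: subtract (-17/4)·k_3 from -51/14*x - 17/7*y + 85/14 → 0
  remainder 0.

S(k_3,k_4): leading monomials are coprime, so the S-polynomial reduces to 0 (Buchberger's first criterion).
Every S-polynomial of the final basis reduces to 0, so we have a Gröbner basis.
Inter-reduce: drop elements whose leading term is divisible by another's, tail-reduce, and make monic.
Reduced Gröbner basis: {y**2 - 5/2*y + 3/2, x + 2/3*y - 5/3}.

Same reduced basis, so the two generating sets span the same ideal.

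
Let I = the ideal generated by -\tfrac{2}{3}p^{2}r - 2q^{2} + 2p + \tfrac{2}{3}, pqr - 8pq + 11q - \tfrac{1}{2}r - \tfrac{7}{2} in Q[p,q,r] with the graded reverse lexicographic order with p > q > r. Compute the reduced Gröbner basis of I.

f_1 = -\tfrac{2}{3}p^{2}r - 2q^{2} + 2p + \tfrac{2}{3}, LT = p^{2}r.
f_2 = pqr - 8pq + 11q - \tfrac{1}{2}r - \tfrac{7}{2}, LT = pqr.

S(f_1,f_2): lcm = p^{2}qr. S = 8p^{2}q + 3q^{3} - 14pq + \tfrac{1}{2}pr + \tfrac{7}{2}p - q.
  leading term p^{2}q: no divisor's leading term divides it; move 8p^{2}q to the remainder.
  leading term q^{3}: no divisor's leading term divides it; move 3q^{3} to the remainder.
  leading term pq: no divisor's leading term divides it; move -14pq to the remainder.
  leading term pr: no divisor's leading term divides it; move \tfrac{1}{2}pr to the remainder.
  leading term p: no divisor's leading term divides it; move \tfrac{7}{2}p to the remainder.
  leading term q: no divisor's leading term divides it; move -q to the remainder.
  remainder 8p^{2}q + 3q^{3} - 14pq + \tfrac{1}{2}pr + \tfrac{7}{2}p - q ≠ 0; add g_3 = 8p^{2}q + 3q^{3} - 14pq + \tfrac{1}{2}pr + \tfrac{7}{2}p - q to the basis.

S(f_1,g_3): lcm = p^{2}qr. S = -\tfrac{3}{8}q^{3}r + 3q^{3} + \tfrac{7}{4}pqr - \tfrac{1}{16}pr^{2} - 3pq - \tfrac{7}{16}pr + \tfrac{1}{8}qr - q.
  leading term q^{3}r: no divisor's leading term divides it; move -\tfrac{3}{8}q^{3}r to the remainder.
  leading term q^{3}: no divisor's leading term divides it; move 3q^{3} to the remainder.
  leading term pqr: subtract (\tfrac{7}{4})·f_2 from \tfrac{7}{4}pqr - \tfrac{1}{16}pr^{2} - 3pq - \tfrac{7}{16}pr + \tfrac{1}{8}qr - q → -\tfrac{1}{16}pr^{2} + 11pq - \tfrac{7}{16}pr + \tfrac{1}{8}qr - \tfrac{81}{4}q + \tfrac{7}{8}r + \tfrac{49}{8}
  leading term pr^{2}: no divisor's leading term divides it; move -\tfrac{1}{16}pr^{2} to the remainder.
  leading term pq: no divisor's leading term divides it; move 11pq to the remainder.
  leading term pr: no divisor's leading term divides it; move -\tfrac{7}{16}pr to the remainder.
  leading term qr: no divisor's leading term divides it; move \tfrac{1}{8}qr to the remainder.
  leading term q: no divisor's leading term divides it; move -\tfrac{81}{4}q to the remainder.
  leading term r: no divisor's leading term divides it; move \tfrac{7}{8}r to the remainder.
  leading term 1: no divisor's leading term divides it; move \tfrac{49}{8} to the remainder.
  remainder -\tfrac{3}{8}q^{3}r + 3q^{3} - \tfrac{1}{16}pr^{2} + 11pq - \tfrac{7}{16}pr + \tfrac{1}{8}qr - \tfrac{81}{4}q + \tfrac{7}{8}r + \tfrac{49}{8} ≠ 0; add g_4 = -\tfrac{3}{8}q^{3}r + 3q^{3} - \tfrac{1}{16}pr^{2} + 11pq - \tfrac{7}{16}pr + \tfrac{1}{8}qr - \tfrac{81}{4}q + \tfrac{7}{8}r + \tfrac{49}{8} to the basis.

The other S-polynomials (S(f_2,g_3), S(f_1,g_4), S(f_2,g_4), S(g_3,g_4)) all reduce to 0 modulo the current basis, so we have a Gröbner basis.

G = {q^{3}r - 8q^{3} + \tfrac{1}{6}pr^{2} - \tfrac{88}{3}pq + \tfrac{7}{6}pr - \tfrac{1}{3}qr + 54q - \tfrac{7}{3}r - \tfrac{49}{3}, p^{2}q + \tfrac{3}{8}q^{3} - \tfrac{7}{4}pq + \tfrac{1}{16}pr + \tfrac{7}{16}p - \tfrac{1}{8}q, p^{2}r + 3q^{2} - 3p - 1, pqr - 8pq + 11q - \tfrac{1}{2}r - \tfrac{7}{2}}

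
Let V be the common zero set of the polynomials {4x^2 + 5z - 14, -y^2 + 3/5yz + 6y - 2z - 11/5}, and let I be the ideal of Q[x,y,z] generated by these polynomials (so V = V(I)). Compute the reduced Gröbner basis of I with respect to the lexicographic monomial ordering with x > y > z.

G = {x^2 + 5/4z - 7/2, y^2 - 3/5yz - 6y + 2z + 11/5}

f_1 = 4x^2 + 5z - 14, LT = x^2.
f_2 = -y^2 + 3/5yz + 6y - 2z - 11/5, LT = y^2.

S(f_1,f_2): leading monomials are coprime, so the S-polynomial reduces to 0 (Buchberger's first criterion).
Every S-polynomial of the final basis reduces to 0, so we have a Gröbner basis.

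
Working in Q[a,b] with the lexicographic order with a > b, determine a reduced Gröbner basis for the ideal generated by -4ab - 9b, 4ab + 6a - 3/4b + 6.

f_1 = -4ab - 9b, LT = ab.
f_2 = 4ab + 6a - 3/4b + 6, LT = ab.

S(f_1,f_2): lcm = ab. S = -3/2a + 39/16b - 3/2.
  reduce S modulo (f_1, f_2):
  remainder -3/2a + 39/16b - 3/2 ≠ 0; add g_3 = -3/2a + 39/16b - 3/2 to the basis.

S(f_1,g_3): lcm = ab. S = 13/8b^2 + 5/4b.
  reduce S modulo (f_1, f_2, g_3):
  remainder 13/8b^2 + 5/4b ≠ 0; add g_4 = 13/8b^2 + 5/4b to the basis.

The other S-polynomials (S(f_2,g_3), S(f_1,g_4), S(f_2,g_4), S(g_3,g_4)) all reduce to 0 modulo the current basis, so we have a Gröbner basis.
Inter-reduce: drop elements whose leading term is divisible by another's, tail-reduce, and make monic.

G = {a - 13/8b + 1, b^2 + 10/13b}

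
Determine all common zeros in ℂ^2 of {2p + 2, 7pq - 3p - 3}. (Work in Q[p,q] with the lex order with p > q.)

Compute a lex Gröbner basis by Buchberger's algorithm.
f_1 = 2p + 2, LT = p.
f_2 = 7pq - 3p - 3, LT = pq.

S(f_1,f_2): lcm = pq. S = 3/7p + q + 3/7.
  reduce S modulo (f_1, f_2):
  remainder q ≠ 0; add h_3 = q to the basis.

The other S-polynomials (S(f_1,h_3), S(f_2,h_3)) all reduce to 0 modulo the current basis, so we have a Gröbner basis.
Inter-reduce: drop elements whose leading term is divisible by another's, tail-reduce, and make monic.
Reduced Gröbner basis: {p + 1, q}.

Since the basis is lex-ordered, q is univariate in q. Its roots are {0}. Back-substituting each root into the other basis elements fixes the other coordinates.
  q = 0: the earlier basis element becomes p + 1 = 0, giving p = -1 — point (-1, 0).

{(-1, 0)}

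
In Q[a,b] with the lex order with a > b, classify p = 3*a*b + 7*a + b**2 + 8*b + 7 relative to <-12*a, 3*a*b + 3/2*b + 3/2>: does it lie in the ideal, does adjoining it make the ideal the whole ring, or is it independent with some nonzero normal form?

3*a*b + 7*a + b**2 + 8*b + 7 lies in I (it reduces to 0).

First compute the reduced Gröbner basis of I by Buchberger's algorithm.
f_1 = -12*a, LT = a.
f_2 = 3*a*b + 3/2*b + 3/2, LT = a*b.

S(f_1,f_2): lcm = a*b. S = -1/2*b - 1/2.
  leading term b: no divisor's leading term divides it; move -1/2*b to the remainder.
  leading term 1: no divisor's leading term divides it; move -1/2 to the remainder.
  remainder -1/2*b - 1/2 ≠ 0; add h_3 = -1/2*b - 1/2 to the basis.

The other S-polynomials (S(f_1,h_3), S(f_2,h_3)) all reduce to 0 modulo the current basis, so we have a Gröbner basis.
Inter-reduce: drop elements whose leading term is divisible by another's, tail-reduce, and make monic.
Reduced Gröbner basis: {a, b + 1}.
Label its elements g_1 = a, g_2 = b + 1.

Reduce p = 3*a*b + 7*a + b**2 + 8*b + 7 modulo G:
  leading term a*b: subtract (3*b)·g_1 from 3*a*b + 7*a + b**2 + 8*b + 7 → 7*a + b**2 + 8*b + 7
  leading term a: subtract (7)·g_1 from 7*a + b**2 + 8*b + 7 → b**2 + 8*b + 7
  leading term b**2: subtract (b)·g_2 from b**2 + 8*b + 7 → 7*b + 7
  leading term b: subtract (7)·g_2 from 7*b + 7 → 0
  normal form = 0.
Since the normal form is 0, p ∈ I.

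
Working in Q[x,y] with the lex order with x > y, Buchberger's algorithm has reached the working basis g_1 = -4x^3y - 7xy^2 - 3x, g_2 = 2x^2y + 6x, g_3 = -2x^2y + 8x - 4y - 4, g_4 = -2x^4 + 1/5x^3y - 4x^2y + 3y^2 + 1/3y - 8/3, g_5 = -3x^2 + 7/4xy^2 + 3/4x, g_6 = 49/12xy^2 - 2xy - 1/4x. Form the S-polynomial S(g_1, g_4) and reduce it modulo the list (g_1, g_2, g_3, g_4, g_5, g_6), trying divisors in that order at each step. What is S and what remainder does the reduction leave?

S(g_1, g_4) = 1/10x^3y^2 - 1/4x^2y^2 + 3/4x^2 + 3/2y^3 + 1/6y^2 - 4/3y; remainder on division = 5739/6860xy + 717/3430x + 3/2y^3 + 1/6y^2 - 4/3y.

lcm(LM(g_1), LM(g_4)) = x^4y.
S = (lcm/LT(g_1))·g_1 − (lcm/LT(g_4))·g_4 = 1/10x^3y^2 - 1/4x^2y^2 + 3/4x^2 + 3/2y^3 + 1/6y^2 - 4/3y.
Reduce S modulo (g_1, g_2, g_3, g_4, g_5, g_6) in that order:
  leading term x^3y^2: subtract (-1/40y)·g_1 from 1/10x^3y^2 - 1/4x^2y^2 + 3/4x^2 + 3/2y^3 + 1/6y^2 - 4/3y → -1/4x^2y^2 + 3/4x^2 - 7/40xy^3 - 3/40xy + 3/2y^3 + 1/6y^2 - 4/3y
  leading term x^2y^2: subtract (-1/8y)·g_2 from -1/4x^2y^2 + 3/4x^2 - 7/40xy^3 - 3/40xy + 3/2y^3 + 1/6y^2 - 4/3y → 3/4x^2 - 7/40xy^3 + 27/40xy + 3/2y^3 + 1/6y^2 - 4/3y
  leading term x^2: subtract (-1/4)·g_5 from 3/4x^2 - 7/40xy^3 + 27/40xy + 3/2y^3 + 1/6y^2 - 4/3y → -7/40xy^3 + 7/16xy^2 + 27/40xy + 3/16x + 3/2y^3 + 1/6y^2 - 4/3y
  leading term xy^3: subtract (-3/70y)·g_6 from -7/40xy^3 + 7/16xy^2 + 27/40xy + 3/16x + 3/2y^3 + 1/6y^2 - 4/3y → 197/560xy^2 + 93/140xy + 3/16x + 3/2y^3 + 1/6y^2 - 4/3y
  leading term xy^2: subtract (591/6860)·g_6 from 197/560xy^2 + 93/140xy + 3/16x + 3/2y^3 + 1/6y^2 - 4/3y → 5739/6860xy + 717/3430x + 3/2y^3 + 1/6y^2 - 4/3y
  leading term xy: no divisor's leading term divides it; move 5739/6860xy to the remainder.
  leading term x: no divisor's leading term divides it; move 717/3430x to the remainder.
  leading term y^3: no divisor's leading term divides it; move 3/2y^3 to the remainder.
  leading term y^2: no divisor's leading term divides it; move 1/6y^2 to the remainder.
  leading term y: no divisor's leading term divides it; move -4/3y to the remainder.
The remainder 5739/6860xy + 717/3430x + 3/2y^3 + 1/6y^2 - 4/3y is nonzero, so it would be added as the next basis element.
An S-polynomial is built so that the two leading terms cancel; whether anything survives reduction is exactly the Gröbner-basis criterion.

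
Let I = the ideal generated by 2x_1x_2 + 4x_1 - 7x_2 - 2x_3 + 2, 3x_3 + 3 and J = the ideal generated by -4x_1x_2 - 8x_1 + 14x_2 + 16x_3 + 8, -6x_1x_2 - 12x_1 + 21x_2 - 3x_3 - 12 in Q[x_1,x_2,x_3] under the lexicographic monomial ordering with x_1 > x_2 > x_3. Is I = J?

Two ideals are equal iff their reduced Gröbner bases coincide (the reduced basis is unique for a fixed ordering).
Buchberger on the first generating set:
f_1 = 2x_1x_2 + 4x_1 - 7x_2 - 2x_3 + 2, LT = x_1x_2.
f_2 = 3x_3 + 3, LT = x_3.

The S-polynomials (S(f_1,f_2)) all reduce to 0 modulo the current basis, so we have a Gröbner basis.
Inter-reduce: drop elements whose leading term is divisible by another's, tail-reduce, and make monic.
Reduced Gröbner basis: {x_1x_2 + 2x_1 - \tfrac{7}{2}x_2 + 2, x_3 + 1}.

Buchberger on the second generating set:
h_1 = -4x_1x_2 - 8x_1 + 14x_2 + 16x_3 + 8, LT = x_1x_2.
h_2 = -6x_1x_2 - 12x_1 + 21x_2 - 3x_3 - 12, LT = x_1x_2.

S(h_1,h_2): lcm = x_1x_2. S = -\tfrac{9}{2}x_3 - 4.
  leading term x_3: no divisor's leading term divides it; move -\tfrac{9}{2}x_3 to the remainder.
  leading term 1: no divisor's leading term divides it; move -4 to the remainder.
  remainder -\tfrac{9}{2}x_3 - 4 ≠ 0; add k_3 = -\tfrac{9}{2}x_3 - 4 to the basis.

The other S-polynomials (S(h_1,k_3), S(h_2,k_3)) all reduce to 0 modulo the current basis, so we have a Gröbner basis.
Inter-reduce: drop elements whose leading term is divisible by another's, tail-reduce, and make monic.
Reduced Gröbner basis: {x_1x_2 + 2x_1 - \tfrac{7}{2}x_2 + \tfrac{14}{9}, x_3 + \tfrac{8}{9}}.

These differ, so the ideals are not equal.

No, the ideals differ.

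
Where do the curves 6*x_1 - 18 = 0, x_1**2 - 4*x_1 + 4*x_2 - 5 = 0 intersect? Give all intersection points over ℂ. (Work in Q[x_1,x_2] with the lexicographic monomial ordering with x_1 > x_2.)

{(3, 2)}

Compute a lex Gröbner basis by Buchberger's algorithm.
f_1 = 6*x_1 - 18, LT = x_1.
f_2 = x_1**2 - 4*x_1 + 4*x_2 - 5, LT = x_1**2.

S(f_1,f_2): lcm = x_1**2. S = x_1 - 4*x_2 + 5.
  reduce S modulo (f_1, f_2):
  remainder -4*x_2 + 8 ≠ 0; add h_3 = -4*x_2 + 8 to the basis.

The other S-polynomials (S(f_1,h_3), S(f_2,h_3)) all reduce to 0 modulo the current basis, so we have a Gröbner basis.
Inter-reduce: drop elements whose leading term is divisible by another's, tail-reduce, and make monic.
Reduced Gröbner basis: {x_1 - 3, x_2 - 2}.

Elimination: the polynomial x_2 - 2 lies in the elimination ideal for x_2, so x_2 ∈ {2}. For each such x_2, the remaining basis elements (now univariate) give the rest of the solution.
  x_2 = 2: the earlier basis element becomes x_1 - 3 = 0, giving x_1 = 3 — point (3, 2).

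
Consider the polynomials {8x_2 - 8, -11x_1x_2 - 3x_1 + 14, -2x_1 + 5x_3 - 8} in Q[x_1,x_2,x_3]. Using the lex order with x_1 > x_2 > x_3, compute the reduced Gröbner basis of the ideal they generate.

G = {x_1 - 1, x_2 - 1, x_3 - 2}

f_1 = 8x_2 - 8, LT = x_2.
f_2 = -11x_1x_2 - 3x_1 + 14, LT = x_1x_2.
f_3 = -2x_1 + 5x_3 - 8, LT = x_1.

S(f_1,f_2): lcm = x_1x_2. S = -14/11x_1 + 14/11.
  leading term x_1: subtract (7/11)·f_3 from -14/11x_1 + 14/11 → -35/11x_3 + 70/11
  leading term x_3: no divisor's leading term divides it; move -35/11x_3 to the remainder.
  leading term 1: no divisor's leading term divides it; move 70/11 to the remainder.
  remainder -35/11x_3 + 70/11 ≠ 0; add g_4 = -35/11x_3 + 70/11 to the basis.

The other S-polynomials (S(f_1,f_3), S(f_2,f_3), S(f_1,g_4), S(f_2,g_4), S(f_3,g_4)) all reduce to 0 modulo the current basis, so we have a Gröbner basis.
Inter-reduce: drop elements whose leading term is divisible by another's, tail-reduce, and make monic.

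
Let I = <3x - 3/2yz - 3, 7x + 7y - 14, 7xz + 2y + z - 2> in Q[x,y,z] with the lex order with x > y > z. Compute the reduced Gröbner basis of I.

f_1 = 3x - 3/2yz - 3, LT = x.
f_2 = 7x + 7y - 14, LT = x.
f_3 = 7xz + 2y + z - 2, LT = xz.

S(f_1,f_2): lcm = x. S = -1/2yz - y + 1.
  leading term yz: no divisor's leading term divides it; move -1/2yz to the remainder.
  leading term y: no divisor's leading term divides it; move -y to the remainder.
  leading term 1: no divisor's leading term divides it; move 1 to the remainder.
  remainder -1/2yz - y + 1 ≠ 0; add g_4 = -1/2yz - y + 1 to the basis.

S(f_1,f_3): lcm = xz. S = -1/2yz^2 - 2/7y - 8/7z + 2/7.
  leading term yz^2: subtract (z)·g_4 from -1/2yz^2 - 2/7y - 8/7z + 2/7 → yz - 2/7y - 15/7z + 2/7
  leading term yz: subtract (-2)·g_4 from yz - 2/7y - 15/7z + 2/7 → -16/7y - 15/7z + 16/7
  leading term y: no divisor's leading term divides it; move -16/7y to the remainder.
  leading term z: no divisor's leading term divides it; move -15/7z to the remainder.
  leading term 1: no divisor's leading term divides it; move 16/7 to the remainder.
  remainder -16/7y - 15/7z + 16/7 ≠ 0; add g_5 = -16/7y - 15/7z + 16/7 to the basis.

S(g_4,g_5): lcm = yz. S = 2y - 15/16z^2 + z - 2.
  leading term y: subtract (-7/8)·g_5 from 2y - 15/16z^2 + z - 2 → -15/16z^2 - 7/8z
  leading term z^2: no divisor's leading term divides it; move -15/16z^2 to the remainder.
  leading term z: no divisor's leading term divides it; move -7/8z to the remainder.
  remainder -15/16z^2 - 7/8z ≠ 0; add g_6 = -15/16z^2 - 7/8z to the basis.

The other S-polynomials (S(f_2,f_3), S(f_1,g_4), S(f_2,g_4), S(f_3,g_4), S(f_1,g_5), S(f_2,g_5), S(f_3,g_5), S(f_1,g_6), S(f_2,g_6), S(f_3,g_6), S(g_4,g_6), S(g_5,g_6)) all reduce to 0 modulo the current basis, so we have a Gröbner basis.
Inter-reduce: drop elements whose leading term is divisible by another's, tail-reduce, and make monic.

G = {x - 15/16z - 1, y + 15/16z - 1, z^2 + 14/15z}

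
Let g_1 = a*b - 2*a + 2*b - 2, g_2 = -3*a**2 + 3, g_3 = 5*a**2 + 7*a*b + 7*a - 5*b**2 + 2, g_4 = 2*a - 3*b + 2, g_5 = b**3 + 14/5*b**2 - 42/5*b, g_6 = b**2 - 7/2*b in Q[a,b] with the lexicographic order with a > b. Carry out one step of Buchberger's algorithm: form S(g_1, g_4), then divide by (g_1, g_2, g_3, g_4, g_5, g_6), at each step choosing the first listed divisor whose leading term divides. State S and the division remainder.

S(g_1, g_4) = -2*a + 3/2*b**2 + b - 2; remainder on division = 13/4*b.

lcm(LM(g_1), LM(g_4)) = a*b.
S = (lcm/LT(g_1))·g_1 − (lcm/LT(g_4))·g_4 = -2*a + 3/2*b**2 + b - 2.
Reduce S modulo (g_1, g_2, g_3, g_4, g_5, g_6) in that order:
  leading term a: subtract (-1)·g_4 from -2*a + 3/2*b**2 + b - 2 → 3/2*b**2 - 2*b
  leading term b**2: subtract (3/2)·g_6 from 3/2*b**2 - 2*b → 13/4*b
  leading term b: no divisor's leading term divides it; move 13/4*b to the remainder.
The remainder 13/4*b is nonzero, so it would be added as the next basis element.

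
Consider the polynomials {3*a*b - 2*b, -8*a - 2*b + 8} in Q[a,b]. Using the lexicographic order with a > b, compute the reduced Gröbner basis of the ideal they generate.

G = {a + 1/4*b - 1, b**2 - 4/3*b}

f_1 = 3*a*b - 2*b, LT = a*b.
f_2 = -8*a - 2*b + 8, LT = a.

S(f_1,f_2): lcm = a*b. S = -1/4*b**2 + 1/3*b.
  reduce S modulo (f_1, f_2):
  remainder -1/4*b**2 + 1/3*b ≠ 0; add g_3 = -1/4*b**2 + 1/3*b to the basis.

The other S-polynomials (S(f_1,g_3), S(f_2,g_3)) all reduce to 0 modulo the current basis, so we have a Gröbner basis.
Inter-reduce: drop elements whose leading term is divisible by another's, tail-reduce, and make monic.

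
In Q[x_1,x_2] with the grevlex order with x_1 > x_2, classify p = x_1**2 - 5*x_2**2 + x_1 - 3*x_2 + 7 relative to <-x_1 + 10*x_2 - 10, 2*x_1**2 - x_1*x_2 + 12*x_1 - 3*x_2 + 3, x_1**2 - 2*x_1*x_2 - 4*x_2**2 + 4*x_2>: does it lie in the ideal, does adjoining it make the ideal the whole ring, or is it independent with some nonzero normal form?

Adjoining x_1**2 - 5*x_2**2 + x_1 - 3*x_2 + 7 makes the ideal the whole ring: the system is inconsistent.

First compute the reduced Gröbner basis of I by Buchberger's algorithm.
f_1 = -x_1 + 10*x_2 - 10, LT = x_1.
f_2 = 2*x_1**2 - x_1*x_2 + 12*x_1 - 3*x_2 + 3, LT = x_1**2.
f_3 = x_1**2 - 2*x_1*x_2 - 4*x_2**2 + 4*x_2, LT = x_1**2.

S(f_1,f_2): lcm = x_1**2. S = -19/2*x_1*x_2 + 4*x_1 + 3/2*x_2 - 3/2.
  leading term x_1*x_2: subtract (19/2*x_2)·f_1 from -19/2*x_1*x_2 + 4*x_1 + 3/2*x_2 - 3/2 → -95*x_2**2 + 4*x_1 + 193/2*x_2 - 3/2
  leading term x_2**2: no divisor's leading term divides it; move -95*x_2**2 to the remainder.
  leading term x_1: subtract (-4)·f_1 from 4*x_1 + 193/2*x_2 - 3/2 → 273/2*x_2 - 83/2
  leading term x_2: no divisor's leading term divides it; move 273/2*x_2 to the remainder.
  leading term 1: no divisor's leading term divides it; move -83/2 to the remainder.
  remainder -95*x_2**2 + 273/2*x_2 - 83/2 ≠ 0; add h_4 = -95*x_2**2 + 273/2*x_2 - 83/2 to the basis.

S(f_1,f_3): lcm = x_1**2. S = -8*x_1*x_2 + 4*x_2**2 + 10*x_1 - 4*x_2.
  leading term x_1*x_2: subtract (8*x_2)·f_1 from -8*x_1*x_2 + 4*x_2**2 + 10*x_1 - 4*x_2 → -76*x_2**2 + 10*x_1 + 76*x_2
  leading term x_2**2: subtract (4/5)·h_4 from -76*x_2**2 + 10*x_1 + 76*x_2 → 10*x_1 - 166/5*x_2 + 166/5
  leading term x_1: subtract (-10)·f_1 from 10*x_1 - 166/5*x_2 + 166/5 → 334/5*x_2 - 334/5
  leading term x_2: no divisor's leading term divides it; move 334/5*x_2 to the remainder.
  leading term 1: no divisor's leading term divides it; move -334/5 to the remainder.
  remainder 334/5*x_2 - 334/5 ≠ 0; add h_5 = 334/5*x_2 - 334/5 to the basis.

The other S-polynomials (S(f_2,f_3), S(f_1,h_4), S(f_2,h_4), S(f_3,h_4), S(f_1,h_5), S(f_2,h_5), S(f_3,h_5), S(h_4,h_5)) all reduce to 0 modulo the current basis, so we have a Gröbner basis.
Inter-reduce: drop elements whose leading term is divisible by another's, tail-reduce, and make monic.
Reduced Gröbner basis: {x_1, x_2 - 1}.
Label its elements g_1 = x_1, g_2 = x_2 - 1.

Reduce p = x_1**2 - 5*x_2**2 + x_1 - 3*x_2 + 7 modulo G:
  leading term x_1**2: subtract (x_1)·g_1 from x_1**2 - 5*x_2**2 + x_1 - 3*x_2 + 7 → -5*x_2**2 + x_1 - 3*x_2 + 7
  leading term x_2**2: subtract (-5*x_2)·g_2 from -5*x_2**2 + x_1 - 3*x_2 + 7 → x_1 - 8*x_2 + 7
  leading term x_1: subtract (1)·g_1 from x_1 - 8*x_2 + 7 → -8*x_2 + 7
  leading term x_2: subtract (-8)·g_2 from -8*x_2 + 7 → -1
  leading term 1: no divisor's leading term divides it; move -1 to the remainder.
  normal form = -1.
The normal form is nonzero, so p ∉ I. Since p minus its normal form lies in I, I + (p) = I + (r) where r = -1; decide whether this ideal is the whole ring.
Here r = -1 is a nonzero constant, hence a unit: 1 ∈ I + (p), the Gröbner basis of I + (p) is {1}, and the enlarged system has no common solution — adjoining p is inconsistent.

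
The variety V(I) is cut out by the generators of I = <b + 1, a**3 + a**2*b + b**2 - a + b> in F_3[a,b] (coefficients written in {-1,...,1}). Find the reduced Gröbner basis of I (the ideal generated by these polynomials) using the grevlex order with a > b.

G = {a**3 - a**2 - a, b + 1}

f_1 = b + 1, LT = b.
f_2 = a**3 + a**2*b + b**2 - a + b, LT = a**3.

The S-polynomials (S(f_1,f_2)) all reduce to 0 modulo the current basis, so we have a Gröbner basis.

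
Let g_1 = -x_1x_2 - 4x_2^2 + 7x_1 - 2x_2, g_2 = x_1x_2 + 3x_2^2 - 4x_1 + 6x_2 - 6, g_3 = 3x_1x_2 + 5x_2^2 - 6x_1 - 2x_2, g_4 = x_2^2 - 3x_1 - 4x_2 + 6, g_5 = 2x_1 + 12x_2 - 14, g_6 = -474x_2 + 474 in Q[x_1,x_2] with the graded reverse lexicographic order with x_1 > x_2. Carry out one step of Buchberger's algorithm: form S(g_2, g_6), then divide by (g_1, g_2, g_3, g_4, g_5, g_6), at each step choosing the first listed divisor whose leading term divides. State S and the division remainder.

S(g_2, g_6) = 3x_2^2 - 3x_1 + 6x_2 - 6; remainder on division = 0.

lcm(LM(g_2), LM(g_6)) = x_1x_2.
S = (lcm/LT(g_2))·g_2 − (lcm/LT(g_6))·g_6 = 3x_2^2 - 3x_1 + 6x_2 - 6.
Reduce S modulo (g_1, g_2, g_3, g_4, g_5, g_6) in that order:
  leading term x_2^2: subtract (3)·g_4 from 3x_2^2 - 3x_1 + 6x_2 - 6 → 6x_1 + 18x_2 - 24
  leading term x_1: subtract (3)·g_5 from 6x_1 + 18x_2 - 24 → -18x_2 + 18
  leading term x_2: subtract (3/79)·g_6 from -18x_2 + 18 → 0
The remainder is 0, so this S-polynomial contributes no new basis element.
An S-polynomial is built so that the two leading terms cancel; whether anything survives reduction is exactly the Gröbner-basis criterion.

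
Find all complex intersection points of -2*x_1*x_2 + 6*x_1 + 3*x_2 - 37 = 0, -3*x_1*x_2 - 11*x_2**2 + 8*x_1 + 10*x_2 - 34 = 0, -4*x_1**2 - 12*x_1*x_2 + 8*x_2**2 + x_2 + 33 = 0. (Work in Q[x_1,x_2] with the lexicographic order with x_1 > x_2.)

Compute a lex Gröbner basis by Buchberger's algorithm.
f_1 = -2*x_1*x_2 + 6*x_1 + 3*x_2 - 37, LT = x_1*x_2.
f_2 = -3*x_1*x_2 + 8*x_1 - 11*x_2**2 + 10*x_2 - 34, LT = x_1*x_2.
f_3 = -4*x_1**2 - 12*x_1*x_2 + 8*x_2**2 + x_2 + 33, LT = x_1**2.

S(f_1,f_2): lcm = x_1*x_2. S = -1/3*x_1 - 11/3*x_2**2 + 11/6*x_2 + 43/6.
  leading term x_1: no divisor's leading term divides it; move -1/3*x_1 to the remainder.
  leading term x_2**2: no divisor's leading term divides it; move -11/3*x_2**2 to the remainder.
  leading term x_2: no divisor's leading term divides it; move 11/6*x_2 to the remainder.
  leading term 1: no divisor's leading term divides it; move 43/6 to the remainder.
  remainder -1/3*x_1 - 11/3*x_2**2 + 11/6*x_2 + 43/6 ≠ 0; add h_4 = -1/3*x_1 - 11/3*x_2**2 + 11/6*x_2 + 43/6 to the basis.

S(f_1,f_3): lcm = x_1**2*x_2. S = -3*x_1**2 - 3*x_1*x_2**2 - 3/2*x_1*x_2 + 37/2*x_1 + 2*x_2**3 + 1/4*x_2**2 + 33/4*x_2.
  leading term x_1**2: subtract (3/4)·f_3 from -3*x_1**2 - 3*x_1*x_2**2 - 3/2*x_1*x_2 + 37/2*x_1 + 2*x_2**3 + 1/4*x_2**2 + 33/4*x_2 → -3*x_1*x_2**2 + 15/2*x_1*x_2 + 37/2*x_1 + 2*x_2**3 - 23/4*x_2**2 + 15/2*x_2 - 99/4
  leading term x_1*x_2**2: subtract (3/2*x_2)·f_1 from -3*x_1*x_2**2 + 15/2*x_1*x_2 + 37/2*x_1 + 2*x_2**3 - 23/4*x_2**2 + 15/2*x_2 - 99/4 → -3/2*x_1*x_2 + 37/2*x_1 + 2*x_2**3 - 41/4*x_2**2 + 63*x_2 - 99/4
  leading term x_1*x_2: subtract (3/4)·f_1 from -3/2*x_1*x_2 + 37/2*x_1 + 2*x_2**3 - 41/4*x_2**2 + 63*x_2 - 99/4 → 14*x_1 + 2*x_2**3 - 41/4*x_2**2 + 243/4*x_2 + 3
  leading term x_1: subtract (-42)·h_4 from 14*x_1 + 2*x_2**3 - 41/4*x_2**2 + 243/4*x_2 + 3 → 2*x_2**3 - 657/4*x_2**2 + 551/4*x_2 + 304
  leading term x_2**3: no divisor's leading term divides it; move 2*x_2**3 to the remainder.
  leading term x_2**2: no divisor's leading term divides it; move -657/4*x_2**2 to the remainder.
  leading term x_2: no divisor's leading term divides it; move 551/4*x_2 to the remainder.
  leading term 1: no divisor's leading term divides it; move 304 to the remainder.
  remainder 2*x_2**3 - 657/4*x_2**2 + 551/4*x_2 + 304 ≠ 0; add h_5 = 2*x_2**3 - 657/4*x_2**2 + 551/4*x_2 + 304 to the basis.

S(f_2,f_3): lcm = x_1**2*x_2. S = -8/3*x_1**2 + 2/3*x_1*x_2**2 - 10/3*x_1*x_2 + 34/3*x_1 + 2*x_2**3 + 1/4*x_2**2 + 33/4*x_2.
  leading term x_1**2: subtract (2/3)·f_3 from -8/3*x_1**2 + 2/3*x_1*x_2**2 - 10/3*x_1*x_2 + 34/3*x_1 + 2*x_2**3 + 1/4*x_2**2 + 33/4*x_2 → 2/3*x_1*x_2**2 + 14/3*x_1*x_2 + 34/3*x_1 + 2*x_2**3 - 61/12*x_2**2 + 91/12*x_2 - 22
  leading term x_1*x_2**2: subtract (-1/3*x_2)·f_1 from 2/3*x_1*x_2**2 + 14/3*x_1*x_2 + 34/3*x_1 + 2*x_2**3 - 61/12*x_2**2 + 91/12*x_2 - 22 → 20/3*x_1*x_2 + 34/3*x_1 + 2*x_2**3 - 49/12*x_2**2 - 19/4*x_2 - 22
  leading term x_1*x_2: subtract (-10/3)·f_1 from 20/3*x_1*x_2 + 34/3*x_1 + 2*x_2**3 - 49/12*x_2**2 - 19/4*x_2 - 22 → 94/3*x_1 + 2*x_2**3 - 49/12*x_2**2 + 21/4*x_2 - 436/3
  leading term x_1: subtract (-94)·h_4 from 94/3*x_1 + 2*x_2**3 - 49/12*x_2**2 + 21/4*x_2 - 436/3 → 2*x_2**3 - 1395/4*x_2**2 + 2131/12*x_2 + 1585/3
  leading term x_2**3: subtract (1)·h_5 from 2*x_2**3 - 1395/4*x_2**2 + 2131/12*x_2 + 1585/3 → -369/2*x_2**2 + 239/6*x_2 + 673/3
  leading term x_2**2: no divisor's leading term divides it; move -369/2*x_2**2 to the remainder.
  leading term x_2: no divisor's leading term divides it; move 239/6*x_2 to the remainder.
  leading term 1: no divisor's leading term divides it; move 673/3 to the remainder.
  remainder -369/2*x_2**2 + 239/6*x_2 + 673/3 ≠ 0; add h_6 = -369/2*x_2**2 + 239/6*x_2 + 673/3 to the basis.

S(f_1,h_4): lcm = x_1*x_2. S = -3*x_1 - 11*x_2**3 + 11/2*x_2**2 + 20*x_2 + 37/2.
  leading term x_1: subtract (9)·h_4 from -3*x_1 - 11*x_2**3 + 11/2*x_2**2 + 20*x_2 + 37/2 → -11*x_2**3 + 77/2*x_2**2 + 7/2*x_2 - 46
  leading term x_2**3: subtract (-11/2)·h_5 from -11*x_2**3 + 77/2*x_2**2 + 7/2*x_2 - 46 → -6919/8*x_2**2 + 6089/8*x_2 + 1626
  leading term x_2**2: subtract (6919/1476)·h_6 from -6919/8*x_2**2 + 6089/8*x_2 + 1626 → 2543441/4428*x_2 + 2543441/4428
  leading term x_2: no divisor's leading term divides it; move 2543441/4428*x_2 to the remainder.
  leading term 1: no divisor's leading term divides it; move 2543441/4428 to the remainder.
  remainder 2543441/4428*x_2 + 2543441/4428 ≠ 0; add h_7 = 2543441/4428*x_2 + 2543441/4428 to the basis.

The other S-polynomials (S(f_2,h_4), S(f_3,h_4), S(f_1,h_5), S(f_2,h_5), S(f_3,h_5), S(h_4,h_5), S(f_1,h_6), S(f_2,h_6), S(f_3,h_6), S(h_4,h_6), S(h_5,h_6), S(f_1,h_7), S(f_2,h_7), S(f_3,h_7), S(h_4,h_7), S(h_5,h_7), S(h_6,h_7)) all reduce to 0 modulo the current basis, so we have a Gröbner basis.
Inter-reduce: drop elements whose leading term is divisible by another's, tail-reduce, and make monic.
Reduced Gröbner basis: {x_1 - 5, x_2 + 1}.

Since the basis is lex-ordered, x_2 + 1 is univariate in x_2. Its roots are {-1}. Back-substituting each root into the other basis elements fixes the other coordinates.
  x_2 = -1: the earlier basis element becomes x_1 - 5 = 0, giving x_1 = 5 — point (5, -1).
Substituting each solution back into the original system confirms all equations vanish.
This is the nonlinear analogue of row-reducing a linear system.

{(5, -1)}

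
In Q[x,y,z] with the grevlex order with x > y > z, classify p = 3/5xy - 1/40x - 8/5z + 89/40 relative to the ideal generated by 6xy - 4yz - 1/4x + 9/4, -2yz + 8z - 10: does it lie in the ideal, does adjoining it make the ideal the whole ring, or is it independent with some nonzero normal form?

First compute the reduced Gröbner basis of I by Buchberger's algorithm.
f_1 = 6xy - 4yz - 1/4x + 9/4, LT = xy.
f_2 = -2yz + 8z - 10, LT = yz.

S(f_1,f_2): lcm = xyz. S = -2/3yz^2 + 95/24xz - 5x + 3/8z.
  reduce S modulo (f_1, f_2):
  remainder 95/24xz - 8/3z^2 - 5x + 89/24z ≠ 0; add h_3 = 95/24xz - 8/3z^2 - 5x + 89/24z to the basis.

The other S-polynomials (S(f_1,h_3), S(f_2,h_3)) all reduce to 0 modulo the current basis, so we have a Gröbner basis.
Inter-reduce: drop elements whose leading term is divisible by another's, tail-reduce, and make monic.
Reduced Gröbner basis: {xy - 1/24x - 8/3z + 89/24, xz - 64/95z^2 - 24/19x + 89/95z, yz - 4z + 5}.
Label its elements g_1 = xy - 1/24x - 8/3z + 89/24, g_2 = xz - 64/95z^2 - 24/19x + 89/95z, g_3 = yz - 4z + 5.

Reduce p = 3/5xy - 1/40x - 8/5z + 89/40 modulo G:
  leading term xy: subtract (3/5)·g_1 from 3/5xy - 1/40x - 8/5z + 89/40 → 0
  normal form = 0.
Since the normal form is 0, p ∈ I.

3/5xy - 1/40x - 8/5z + 89/40 lies in I (it reduces to 0).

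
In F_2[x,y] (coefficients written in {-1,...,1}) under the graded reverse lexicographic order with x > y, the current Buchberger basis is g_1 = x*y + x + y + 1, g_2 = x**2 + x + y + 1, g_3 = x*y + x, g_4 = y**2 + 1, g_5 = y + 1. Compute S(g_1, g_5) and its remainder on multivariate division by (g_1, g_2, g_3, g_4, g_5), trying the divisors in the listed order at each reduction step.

S(g_1, g_5) = y + 1; remainder on division = 0.

lcm(LM(g_1), LM(g_5)) = x*y.
S = (lcm/LT(g_1))·g_1 − (lcm/LT(g_5))·g_5 = y + 1.
Reduce S modulo (g_1, g_2, g_3, g_4, g_5) in that order:
  leading term y: subtract (1)·g_5 from y + 1 → 0
The remainder is 0, so this S-polynomial contributes no new basis element.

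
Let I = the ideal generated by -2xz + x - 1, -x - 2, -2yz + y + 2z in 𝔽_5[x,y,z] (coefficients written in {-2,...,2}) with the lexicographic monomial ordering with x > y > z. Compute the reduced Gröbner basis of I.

f_1 = -2xz + x - 1, LT = xz.
f_2 = -x - 2, LT = x.
f_3 = -2yz + y + 2z, LT = yz.

S(f_1,f_2): lcm = xz. S = 2x - 2z - 2.
  reduce S modulo (f_1, f_2, f_3):
  remainder -2z - 1 ≠ 0; add g_4 = -2z - 1 to the basis.

S(f_1,f_3): lcm = xyz. S = xz - 2y.
  reduce S modulo (f_1, f_2, f_3, g_4):
  remainder -2y + 1 ≠ 0; add g_5 = -2y + 1 to the basis.

The other S-polynomials (S(f_2,f_3), S(f_1,g_4), S(f_2,g_4), S(f_3,g_4), S(f_1,g_5), S(f_2,g_5), S(f_3,g_5), S(g_4,g_5)) all reduce to 0 modulo the current basis, so we have a Gröbner basis.
Inter-reduce: drop elements whose leading term is divisible by another's, tail-reduce, and make monic.

G = {x + 2, y + 2, z - 2}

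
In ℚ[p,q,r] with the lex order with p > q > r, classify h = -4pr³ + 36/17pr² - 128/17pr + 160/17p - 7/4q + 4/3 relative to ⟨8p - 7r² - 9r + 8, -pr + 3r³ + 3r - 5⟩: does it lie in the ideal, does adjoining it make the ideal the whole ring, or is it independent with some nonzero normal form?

-4pr³ + 36/17pr² - 128/17pr + 160/17p - 7/4q + 4/3 is independent of I; its normal form modulo I is -7/4q + 4/3.

First compute the reduced Gröbner basis of I by Buchberger's algorithm.
f_1 = 8p - 7r² - 9r + 8, LT = p.
f_2 = -pr + 3r³ + 3r - 5, LT = pr.

S(f_1,f_2): lcm = pr. S = 17/8r³ - 9/8r² + 4r - 5.
  leading term r³: no divisor's leading term divides it; move 17/8r³ to the remainder.
  leading term r²: no divisor's leading term divides it; move -9/8r² to the remainder.
  leading term r: no divisor's leading term divides it; move 4r to the remainder.
  leading term 1: no divisor's leading term divides it; move -5 to the remainder.
  remainder 17/8r³ - 9/8r² + 4r - 5 ≠ 0; add k_3 = 17/8r³ - 9/8r² + 4r - 5 to the basis.

The other S-polynomials (S(f_1,k_3), S(f_2,k_3)) all reduce to 0 modulo the current basis, so we have a Gröbner basis.
Inter-reduce: drop elements whose leading term is divisible by another's, tail-reduce, and make monic.
Reduced Gröbner basis: {p - ⅞r² - 9/8r + 1, r³ - 9/17r² + 32/17r - 40/17}.
Label its elements g_1 = p - ⅞r² - 9/8r + 1, g_2 = r³ - 9/17r² + 32/17r - 40/17.

Reduce h = -4pr³ + 36/17pr² - 128/17pr + 160/17p - 7/4q + 4/3 modulo G:
  leading term pr³: subtract (-4r³)·g_1 from -4pr³ + 36/17pr² - 128/17pr + 160/17p - 7/4q + 4/3 → 36/17pr² - 128/17pr + 160/17p - 7/4q - 7/2r⁵ - 9/2r⁴ + 4r³ + 4/3
  leading term pr²: subtract (36/17r²)·g_1 from 36/17pr² - 128/17pr + 160/17p - 7/4q - 7/2r⁵ - 9/2r⁴ + 4r³ + 4/3 → -128/17pr + 160/17p - 7/4q - 7/2r⁵ - 45/17r⁴ + 217/34r³ - 36/17r² + 4/3
  leading term pr: subtract (-128/17r)·g_1 from -128/17pr + 160/17p - 7/4q - 7/2r⁵ - 45/17r⁴ + 217/34r³ - 36/17r² + 4/3 → 160/17p - 7/4q - 7/2r⁵ - 45/17r⁴ - 7/34r³ - 180/17r² + 128/17r + 4/3
  leading term p: subtract (160/17)·g_1 from 160/17p - 7/4q - 7/2r⁵ - 45/17r⁴ - 7/34r³ - 180/17r² + 128/17r + 4/3 → -7/4q - 7/2r⁵ - 45/17r⁴ - 7/34r³ - 40/17r² + 308/17r - 412/51
  leading term q: no divisor's leading term divides it; move -7/4q to the remainder.
  leading term r⁵: subtract (-7/2r²)·g_2 from -7/2r⁵ - 45/17r⁴ - 7/34r³ - 40/17r² + 308/17r - 412/51 → -9/2r⁴ + 217/34r³ - 180/17r² + 308/17r - 412/51
  leading term r⁴: subtract (-9/2r)·g_2 from -9/2r⁴ + 217/34r³ - 180/17r² + 308/17r - 412/51 → 4r³ - 36/17r² + 128/17r - 412/51
  leading term r³: subtract (4)·g_2 from 4r³ - 36/17r² + 128/17r - 412/51 → 4/3
  leading term 1: no divisor's leading term divides it; move 4/3 to the remainder.
  normal form = -7/4q + 4/3.
The normal form is nonzero, so h ∉ I. Since h minus its normal form lies in I, I + (h) = I + (n) where n = -7/4q + 4/3; decide whether this ideal is the whole ring.
Run Buchberger on G together with n (pairs among the g_i already reduce to 0 since G is a Gröbner basis):
g_1 = p - ⅞r² - 9/8r + 1, LT = p.
g_2 = r³ - 9/17r² + 32/17r - 40/17, LT = r³.
n = -7/4q + 4/3, LT = q.

The S-polynomials (S(g_1,g_2), S(g_1,n), S(g_2,n)) all reduce to 0 modulo the current basis, so we have a Gröbner basis.
Inter-reduce: drop elements whose leading term is divisible by another's, tail-reduce, and make monic.
Reduced Gröbner basis: {p - ⅞r² - 9/8r + 1, q - 16/21, r³ - 9/17r² + 32/17r - 40/17}.
The reduced Gröbner basis of I + (h) is {p - ⅞r² - 9/8r + 1, q - 16/21, r³ - 9/17r² + 32/17r - 40/17} ≠ {1}, a proper ideal, so the enlarged system stays consistent: h is independent of I, with normal form -7/4q + 4/3.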